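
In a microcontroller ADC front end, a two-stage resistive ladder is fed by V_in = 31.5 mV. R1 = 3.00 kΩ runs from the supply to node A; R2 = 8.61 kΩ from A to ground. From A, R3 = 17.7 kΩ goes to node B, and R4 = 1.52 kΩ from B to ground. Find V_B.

Looking into the second stage from A: R3 + R4 = 19.22 kΩ appears in parallel with R2.
R2 ‖ (R3+R4) = 5.946 kΩ.
V_A = 31.5 × 5.946/(3.00 + 5.946) = 20.94 mV.
Then the unloaded second divider: V_B = V_A × R4/(R3+R4) = 20.94 × 0.07908 = 1.656 mV.

V_B ≈ 1.66 mV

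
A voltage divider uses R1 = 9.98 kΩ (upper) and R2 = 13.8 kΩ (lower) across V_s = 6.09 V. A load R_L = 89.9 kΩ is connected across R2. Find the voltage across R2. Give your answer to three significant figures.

First combine the lower leg with the load: R2 ‖ R_L = 11.96 kΩ.
Now apply the divider: V_out = 6.09 × 0.5452 = 3.320 V.

V_out ≈ 3.32 V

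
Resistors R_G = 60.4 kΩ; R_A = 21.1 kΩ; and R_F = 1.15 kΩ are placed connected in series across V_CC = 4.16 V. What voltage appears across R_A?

Total series resistance ΣR = 60.4 + 21.1 + 1.15 = 82.65 kΩ.
Voltage divider: V = V_CC · (21.10 / 82.65) = 4.16 × 0.2553 = 1.062 V.

V ≈ 1.06 V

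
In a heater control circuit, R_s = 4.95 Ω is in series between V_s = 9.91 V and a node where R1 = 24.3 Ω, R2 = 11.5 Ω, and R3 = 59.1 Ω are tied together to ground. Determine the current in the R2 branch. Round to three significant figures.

Equivalent of the parallel group: R_p = 6.895 Ω.
V_A = 9.91 × 6.895/11.85 = 5.769 V.
I(R2) = V_A / R2 = 5.769/11.5 = 0.5016 A.

I ≈ 0.502 A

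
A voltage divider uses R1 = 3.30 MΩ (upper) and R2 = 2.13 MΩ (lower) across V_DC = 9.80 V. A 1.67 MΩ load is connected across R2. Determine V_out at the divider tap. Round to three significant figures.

V_out ≈ 2.17 V

R2 ‖ R_L = (2.13 × 1.67)/(2.13 + 1.67) = 0.9361 MΩ.
Then V_out = V_DC · R2'/(R1 + R2') = 9.80 × 0.9361/4.236 = 2.166 V.
(Unloaded it would be 3.84 V; the load pulls it down.)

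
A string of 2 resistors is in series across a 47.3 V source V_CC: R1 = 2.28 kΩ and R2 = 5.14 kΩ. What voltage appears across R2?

V ≈ 32.8 V

Total series resistance ΣR = 2.28 + 5.14 = 7.420 kΩ.
V = V_CC · R/ΣR = 47.3 × 0.6927 = 32.77 V.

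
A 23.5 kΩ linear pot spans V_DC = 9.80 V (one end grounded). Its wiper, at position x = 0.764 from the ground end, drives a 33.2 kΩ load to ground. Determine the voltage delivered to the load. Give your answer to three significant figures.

The pot divides into 5.546 kΩ above the wiper and 17.95 kΩ below.
Lower segment in parallel with the load: 17.95 ‖ 33.2 = 11.65 kΩ.
V_out = 9.80 × 11.65/(5.546 + 11.65) = 6.640 V.
(Unloaded: V_out = x·V_DC = 7.49 V.)

V_out ≈ 6.64 V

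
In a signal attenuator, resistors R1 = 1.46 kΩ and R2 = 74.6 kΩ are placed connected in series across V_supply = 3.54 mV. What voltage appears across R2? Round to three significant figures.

V ≈ 3.47 mV

ΣR = 1.46 + 74.6 = 76.06 kΩ.
V = V_supply · R/ΣR = 3.54 × 0.9808 = 3.472 mV.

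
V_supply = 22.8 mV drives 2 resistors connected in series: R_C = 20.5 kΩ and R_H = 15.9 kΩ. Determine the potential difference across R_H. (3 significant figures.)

V ≈ 9.96 mV

Total series resistance ΣR = 20.5 + 15.9 = 36.40 kΩ.
V = V_supply · R/ΣR = 22.8 × 0.4368 = 9.959 mV.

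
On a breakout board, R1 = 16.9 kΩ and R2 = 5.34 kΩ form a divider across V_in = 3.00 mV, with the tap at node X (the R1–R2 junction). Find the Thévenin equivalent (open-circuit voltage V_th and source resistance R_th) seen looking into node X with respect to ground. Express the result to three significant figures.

With X open, the divider is unloaded: V_th = 3.00 × 5.34/22.24 = 0.7203 mV.
Zeroing V_in shorts the top of R1 to ground, so R_th = R1 ‖ R2 = 4.058 kΩ.

V_th ≈ 0.720 mV, R_th ≈ 4.06 kΩ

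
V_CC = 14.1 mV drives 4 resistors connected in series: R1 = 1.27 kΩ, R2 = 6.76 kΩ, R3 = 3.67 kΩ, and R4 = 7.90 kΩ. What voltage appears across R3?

V ≈ 2.64 mV

ΣR = 1.27 + 6.76 + 3.67 + 7.90 = 19.60 kΩ.
Voltage divider: V = V_CC · (3.670 / 19.60) = 14.1 × 0.1872 = 2.640 mV.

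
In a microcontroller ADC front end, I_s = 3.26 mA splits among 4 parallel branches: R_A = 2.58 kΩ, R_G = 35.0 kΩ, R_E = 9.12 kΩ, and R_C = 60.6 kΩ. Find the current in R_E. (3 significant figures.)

I ≈ 0.659 mA

Total conductance ΣG = 1/2.58 + 1/35.0 + 1/9.12 + 1/60.6 = 0.5423 (units of 1/kΩ).
R_E takes the fraction G_k/ΣG = 0.1096/0.5423 = 0.2022, so I = 3.26 × 0.2022 = 0.6591 mA.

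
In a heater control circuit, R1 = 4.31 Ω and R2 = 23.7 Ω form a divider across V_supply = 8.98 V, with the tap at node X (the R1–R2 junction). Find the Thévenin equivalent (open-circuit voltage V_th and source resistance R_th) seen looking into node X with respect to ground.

V_th is the unloaded tap voltage: V_supply · R2/(R1+R2) = 8.98 × 0.8461 = 7.598 V.
Zeroing V_supply shorts the top of R1 to ground, so R_th = R1 ‖ R2 = 3.647 Ω.

V_th ≈ 7.60 V, R_th ≈ 3.65 Ω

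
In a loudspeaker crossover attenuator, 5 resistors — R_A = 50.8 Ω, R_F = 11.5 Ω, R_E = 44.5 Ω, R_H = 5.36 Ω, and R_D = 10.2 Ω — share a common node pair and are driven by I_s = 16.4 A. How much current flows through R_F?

Total conductance ΣG = 1/50.8 + 1/11.5 + 1/44.5 + 1/5.36 + 1/10.2 = 0.4137 (units of 1/Ω).
Current divider: I(R_F) = I_s · G_k/ΣG = 16.4 × (0.08696/0.4137) = 16.4 × 0.2102 = 3.447 A.

I ≈ 3.45 A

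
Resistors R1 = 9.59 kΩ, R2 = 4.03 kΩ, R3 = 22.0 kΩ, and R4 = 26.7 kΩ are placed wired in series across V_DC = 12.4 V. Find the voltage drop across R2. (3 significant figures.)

Series total: ΣR = 9.59 + 4.03 + 22.0 + 26.7 = 62.32 kΩ.
By the voltage-divider rule, V = 12.4 × 4.030/62.32 = 0.8019 V.

V ≈ 0.802 V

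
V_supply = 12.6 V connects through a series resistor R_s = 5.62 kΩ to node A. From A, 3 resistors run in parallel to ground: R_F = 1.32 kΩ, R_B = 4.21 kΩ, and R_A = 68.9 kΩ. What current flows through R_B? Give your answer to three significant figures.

Combine the parallel branches: R_p = (1/1.32 + 1/4.21 + 1/68.9)⁻¹ = 0.9905 kΩ.
V_A = 12.6 × 0.9905/6.610 = 1.888 V.
Branch current I = V_A/R_B = 1.888/4.21 = 0.4484 mA.

I ≈ 0.448 mA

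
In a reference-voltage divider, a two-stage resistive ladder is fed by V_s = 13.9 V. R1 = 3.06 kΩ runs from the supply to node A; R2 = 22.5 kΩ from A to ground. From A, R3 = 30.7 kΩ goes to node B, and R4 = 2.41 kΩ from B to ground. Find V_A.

The second stage (R3 + R4 = 33.11 kΩ) loads node A in parallel with R2.
R2 ‖ (R3+R4) = 13.40 kΩ.
V_A = 13.9 × 13.40/(3.06 + 13.40) = 11.32 V.

V_A ≈ 11.3 V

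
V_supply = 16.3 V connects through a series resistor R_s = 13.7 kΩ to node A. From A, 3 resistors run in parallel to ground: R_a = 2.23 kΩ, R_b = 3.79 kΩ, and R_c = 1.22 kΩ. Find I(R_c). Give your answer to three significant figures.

Parallel bank: R_p = 1/(1/2.23 + 1/3.79 + 1/1.22) = 0.6528 kΩ.
V_A by voltage divider: V_A = 16.3 × 0.6528/(13.7 + 0.6528) = 0.7413 V.
I(R_c) = V_A / R_c = 0.7413/1.22 = 0.6076 mA.

I ≈ 0.608 mA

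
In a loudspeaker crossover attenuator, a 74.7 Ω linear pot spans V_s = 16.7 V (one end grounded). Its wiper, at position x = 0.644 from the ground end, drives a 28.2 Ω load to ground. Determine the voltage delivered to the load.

V_out ≈ 6.69 V

The pot divides into 26.59 Ω above the wiper and 48.11 Ω below.
(x·R_p) ‖ R_L = 17.78 Ω.
V_out = 16.7 × 17.78/(26.59 + 17.78) = 6.691 V.
(Unloaded: V_out = x·V_s = 10.8 V.)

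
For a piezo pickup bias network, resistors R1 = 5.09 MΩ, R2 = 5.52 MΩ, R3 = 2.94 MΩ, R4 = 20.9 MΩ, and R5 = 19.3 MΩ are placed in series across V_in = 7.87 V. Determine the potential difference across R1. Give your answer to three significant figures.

Total series resistance ΣR = 5.09 + 5.52 + 2.94 + 20.9 + 19.3 = 53.75 MΩ.
By the voltage-divider rule, V = 7.87 × 5.090/53.75 = 0.7453 V.

V ≈ 0.745 V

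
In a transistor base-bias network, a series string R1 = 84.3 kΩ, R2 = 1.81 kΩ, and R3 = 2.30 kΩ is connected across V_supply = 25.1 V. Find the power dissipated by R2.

P ≈ 0.146 mW

The common current is I = 25.1/88.41 = 0.2839 mA.
V(R2) = I·R = 0.5139 V; P = V·I = 0.5139 × 0.2839 = 0.1459 mW.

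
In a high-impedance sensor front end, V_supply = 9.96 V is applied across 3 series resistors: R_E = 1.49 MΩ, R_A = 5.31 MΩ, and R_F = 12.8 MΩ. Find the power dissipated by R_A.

P ≈ 1.37 µW

ΣR = 19.60 MΩ → I = 9.96/19.60 = 0.5082 µA.
V(R_A) = I·R = 2.698 V; P = V·I = 2.698 × 0.5082 = 1.371 µW.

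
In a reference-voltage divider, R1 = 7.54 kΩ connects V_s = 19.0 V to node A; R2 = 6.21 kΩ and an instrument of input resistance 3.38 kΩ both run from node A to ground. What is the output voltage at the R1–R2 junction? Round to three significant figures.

V_out ≈ 4.27 V

First combine the lower leg with the load: R2 ‖ R_L = 2.189 kΩ.
Now apply the divider: V_out = 19.0 × 0.2250 = 4.275 V.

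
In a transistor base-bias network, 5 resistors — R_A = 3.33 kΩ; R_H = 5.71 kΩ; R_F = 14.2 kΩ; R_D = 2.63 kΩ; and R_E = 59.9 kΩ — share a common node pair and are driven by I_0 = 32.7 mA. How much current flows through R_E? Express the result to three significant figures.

I ≈ 0.579 mA

ΣG = 1/3.33 + 1/5.71 + 1/14.2 + 1/2.63 + 1/59.9 = 0.9428.
By the current-divider rule, I = I_0 · G_k/ΣG = 32.7 × 0.01771 = 0.5790 mA.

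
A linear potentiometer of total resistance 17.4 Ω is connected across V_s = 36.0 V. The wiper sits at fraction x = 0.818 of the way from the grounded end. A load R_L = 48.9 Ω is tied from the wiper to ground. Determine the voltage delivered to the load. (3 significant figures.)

The pot divides into 3.167 Ω above the wiper and 14.23 Ω below.
R_L loads the lower segment: effective lower R = 11.02 Ω.
Loaded-divider output: V_out = 36.0 × 0.7768 = 27.97 V.

V_out ≈ 28.0 V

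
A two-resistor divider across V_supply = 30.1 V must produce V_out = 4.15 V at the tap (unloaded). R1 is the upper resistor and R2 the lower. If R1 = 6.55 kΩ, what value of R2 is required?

R2 ≈ 1.05 kΩ

The divider ratio is R2/(R1+R2) = 4.15/30.1 = 0.1379.
So R2 = R1 · V_out/(V_supply − V_out) = 6.55 × 4.15/(30.1 − 4.15) = 6.55 × 0.1599 = 1.047 kΩ.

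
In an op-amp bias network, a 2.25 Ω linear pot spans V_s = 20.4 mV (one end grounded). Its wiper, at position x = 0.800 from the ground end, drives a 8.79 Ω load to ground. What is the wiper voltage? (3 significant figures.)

V_out ≈ 15.7 mV

Lower segment x·R_p = 1.800 Ω; upper segment (1−x)·R_p = 0.4500 Ω.
Lower segment in parallel with the load: 1.800 ‖ 8.79 = 1.494 Ω.
Then V_out = V_s · 1.494/(0.4500 + 1.494) = 15.68 mV.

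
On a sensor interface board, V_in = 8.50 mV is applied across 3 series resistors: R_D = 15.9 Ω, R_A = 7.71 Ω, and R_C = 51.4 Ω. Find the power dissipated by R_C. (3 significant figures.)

The common current is I = 8.50/75.01 = 0.1133 mA.
P = I²R = 0.01284 × 51.4 = 0.6600 µW.

P ≈ 0.660 µW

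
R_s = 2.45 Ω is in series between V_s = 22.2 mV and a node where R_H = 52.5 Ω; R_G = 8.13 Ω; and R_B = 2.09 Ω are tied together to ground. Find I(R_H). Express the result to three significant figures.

Equivalent of the parallel group: R_p = 1.612 Ω.
V_A = 22.2 × 1.612/4.062 = 8.809 mV.
Branch current I = V_A/R_H = 8.809/52.5 = 0.1678 mA.

I ≈ 0.168 mA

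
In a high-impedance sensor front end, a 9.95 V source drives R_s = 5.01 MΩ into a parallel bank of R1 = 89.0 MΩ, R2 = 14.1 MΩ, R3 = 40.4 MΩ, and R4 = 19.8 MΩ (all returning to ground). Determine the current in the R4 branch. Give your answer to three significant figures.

I ≈ 0.281 µA

Parallel bank: R_p = 1/(1/89.0 + 1/14.1 + 1/40.4 + 1/19.8) = 6.353 MΩ.
V_A by voltage divider: V_A = 9.95 × 6.353/(5.01 + 6.353) = 5.563 V.
I(R4) = V_A / R4 = 5.563/19.8 = 0.2810 µA.
(Check via current divider: I_total = 0.8757 µA; share G_k/ΣG = 0.3208 → same result.)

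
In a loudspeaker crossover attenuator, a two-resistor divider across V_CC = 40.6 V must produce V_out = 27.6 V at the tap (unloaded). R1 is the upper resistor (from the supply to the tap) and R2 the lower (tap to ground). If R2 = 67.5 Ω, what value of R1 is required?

The divider ratio is R2/(R1+R2) = 27.6/40.6 = 0.6798.
R1 = R2·(1/k − 1) = 67.5 × 0.4710 = 31.79 Ω.

R1 ≈ 31.8 Ω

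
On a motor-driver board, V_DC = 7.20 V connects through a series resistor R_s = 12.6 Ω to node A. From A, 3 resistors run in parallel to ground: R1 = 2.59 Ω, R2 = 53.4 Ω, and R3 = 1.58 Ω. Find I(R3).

Equivalent of the parallel group: R_p = 0.9636 Ω.
V_A = 7.20 × 0.9636/13.56 = 0.5115 V.
I(R3) = V_A / R3 = 0.5115/1.58 = 0.3238 A.

I ≈ 0.324 A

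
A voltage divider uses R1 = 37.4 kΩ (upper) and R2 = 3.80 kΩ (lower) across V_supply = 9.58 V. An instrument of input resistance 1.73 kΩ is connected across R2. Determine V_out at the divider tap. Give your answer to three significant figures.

First combine the lower leg with the load: R2 ‖ R_L = 1.189 kΩ.
Then V_out = V_supply · R2'/(R1 + R2') = 9.58 × 1.189/38.59 = 0.2951 V.
(Unloaded it would be 0.884 V; the load pulls it down.)

V_out ≈ 0.295 V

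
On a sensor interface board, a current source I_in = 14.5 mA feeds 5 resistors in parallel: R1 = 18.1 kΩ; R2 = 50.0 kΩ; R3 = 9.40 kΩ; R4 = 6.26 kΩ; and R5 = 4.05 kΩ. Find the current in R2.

Total conductance ΣG = 1/18.1 + 1/50.0 + 1/9.40 + 1/6.26 + 1/4.05 = 0.5883 (units of 1/kΩ).
Current divider: I(R2) = I_in · G_k/ΣG = 14.5 × (0.02000/0.5883) = 14.5 × 0.03400 = 0.4930 mA.

I ≈ 0.493 mA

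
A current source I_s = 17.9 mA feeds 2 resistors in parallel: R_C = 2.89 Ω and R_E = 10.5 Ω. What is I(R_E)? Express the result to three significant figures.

For two parallel branches, I_k = I_s · (other R)/(sum of R).
So I = 17.9 × 2.89/13.39 = 3.863 mA.

I ≈ 3.86 mA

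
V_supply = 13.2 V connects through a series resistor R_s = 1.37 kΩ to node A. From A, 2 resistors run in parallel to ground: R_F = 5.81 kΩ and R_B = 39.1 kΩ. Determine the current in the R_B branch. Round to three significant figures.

Parallel bank: R_p = 1/(1/5.81 + 1/39.1) = 5.058 kΩ.
V_A = 13.2 × 5.058/6.428 = 10.39 V.
Branch current I = V_A/R_B = 10.39/39.1 = 0.2656 mA.
(Equivalently: I_total = 2.053 mA, then current-divider fraction G_k/ΣG = 0.1294.)

I ≈ 0.266 mA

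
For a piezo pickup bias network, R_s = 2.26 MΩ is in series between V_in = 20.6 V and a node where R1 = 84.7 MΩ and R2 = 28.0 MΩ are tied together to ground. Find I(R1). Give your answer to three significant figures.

I ≈ 0.220 µA

Combine the parallel branches: R_p = (1/84.7 + 1/28.0)⁻¹ = 21.04 MΩ.
V_A = 20.6 × 21.04/23.30 = 18.60 V.
Branch current I = V_A/R1 = 18.60/84.7 = 0.2196 µA.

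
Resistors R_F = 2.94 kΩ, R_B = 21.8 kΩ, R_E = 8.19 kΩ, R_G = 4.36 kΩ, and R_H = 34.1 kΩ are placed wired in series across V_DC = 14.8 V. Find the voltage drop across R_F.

ΣR = 2.94 + 21.8 + 8.19 + 4.36 + 34.1 = 71.39 kΩ.
By the voltage-divider rule, V = 14.8 × 2.940/71.39 = 0.6095 V.

V ≈ 0.609 V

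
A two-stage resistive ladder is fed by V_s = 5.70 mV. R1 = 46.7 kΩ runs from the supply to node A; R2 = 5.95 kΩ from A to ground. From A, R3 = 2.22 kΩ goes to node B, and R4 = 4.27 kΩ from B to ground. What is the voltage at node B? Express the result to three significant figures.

Node A sees R2 in parallel with the series input of stage 2, R3 + R4 = 6.490 kΩ.
Effective lower resistance at A: R2 ‖ 6.490 = 3.104 kΩ.
So V_A = 5.70 × 0.06233 = 0.3553 mV.
Then the unloaded second divider: V_B = V_A × R4/(R3+R4) = 0.3553 × 0.6579 = 0.2337 mV.

V_B ≈ 0.234 mV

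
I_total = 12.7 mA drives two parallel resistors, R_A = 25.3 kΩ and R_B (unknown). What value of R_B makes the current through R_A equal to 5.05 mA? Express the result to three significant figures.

R_B ≈ 16.7 kΩ

In a two-way split, I_A/I_total = R_B/(R_A + R_B).
With f = 0.3976, R_B = R_A · f/(1−f) = 25.3 × 0.6601 = 16.70 kΩ.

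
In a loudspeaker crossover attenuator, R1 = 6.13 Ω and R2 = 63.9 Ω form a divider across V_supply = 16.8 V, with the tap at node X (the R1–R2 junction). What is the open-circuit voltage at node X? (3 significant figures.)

V_th ≈ 15.3 V

V_th is the unloaded tap voltage: V_supply · R2/(R1+R2) = 16.8 × 0.9125 = 15.33 V.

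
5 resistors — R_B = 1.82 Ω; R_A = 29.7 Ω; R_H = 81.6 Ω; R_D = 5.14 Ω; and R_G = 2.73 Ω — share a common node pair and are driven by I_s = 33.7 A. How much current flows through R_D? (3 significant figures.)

I ≈ 5.67 A

Total conductance ΣG = 1/1.82 + 1/29.7 + 1/81.6 + 1/5.14 + 1/2.73 = 1.156 (units of 1/Ω).
By the current-divider rule, I = I_s · G_k/ΣG = 33.7 × 0.1683 = 5.671 A.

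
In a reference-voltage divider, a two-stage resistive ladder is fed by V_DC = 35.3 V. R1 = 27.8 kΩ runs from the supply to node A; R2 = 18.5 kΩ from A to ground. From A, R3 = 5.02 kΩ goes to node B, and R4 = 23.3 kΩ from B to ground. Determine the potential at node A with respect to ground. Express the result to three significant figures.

Node A sees R2 in parallel with the series input of stage 2, R3 + R4 = 28.32 kΩ.
Effective lower resistance at A: R2 ‖ 28.32 = 11.19 kΩ.
V_A = 35.3 × 11.19/(27.8 + 11.19) = 10.13 V.

V_A ≈ 10.1 V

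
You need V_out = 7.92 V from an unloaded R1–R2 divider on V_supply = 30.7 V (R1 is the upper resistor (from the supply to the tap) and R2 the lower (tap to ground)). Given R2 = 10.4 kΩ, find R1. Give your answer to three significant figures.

R1 ≈ 29.9 kΩ

Required fraction k = V_out/V_supply = 0.2580.
Rearranging, R1 = R2·(1−k)/k = 10.4 × 2.876 = 29.91 kΩ.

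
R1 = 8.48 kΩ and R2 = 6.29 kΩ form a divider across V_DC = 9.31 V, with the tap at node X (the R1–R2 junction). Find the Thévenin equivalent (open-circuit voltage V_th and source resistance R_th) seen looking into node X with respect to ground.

Open-circuit (no load on X): V_th = V_DC · R2/(R1 + R2) = 9.31 × 6.29/(8.480 + 6.29) = 3.965 V.
Looking into X with the source shorted: R_th = R1·R2/(R1+R2) = 8.480 × 6.29/14.77 = 3.611 kΩ.

V_th ≈ 3.96 V, R_th ≈ 3.61 kΩ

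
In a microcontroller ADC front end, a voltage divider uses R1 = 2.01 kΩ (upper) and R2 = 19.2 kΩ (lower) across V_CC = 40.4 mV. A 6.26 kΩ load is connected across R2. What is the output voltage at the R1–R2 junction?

First combine the lower leg with the load: R2 ‖ R_L = 4.721 kΩ.
Voltage divider with the loaded lower leg: V_out = 40.4 × 4.721/(2.01 + 4.721) = 40.4 × 0.7014 = 28.34 mV.

V_out ≈ 28.3 mV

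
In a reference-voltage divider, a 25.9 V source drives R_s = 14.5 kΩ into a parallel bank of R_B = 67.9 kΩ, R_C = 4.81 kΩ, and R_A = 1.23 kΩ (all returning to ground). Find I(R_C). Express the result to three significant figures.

Equivalent of the parallel group: R_p = 0.9656 kΩ.
Node voltage V_A = V_s · R_p/(R_s + R_p) = 25.9 × 0.06243 = 1.617 V.
I(R_C) = V_A / R_C = 1.617/4.81 = 0.3362 mA.

I ≈ 0.336 mA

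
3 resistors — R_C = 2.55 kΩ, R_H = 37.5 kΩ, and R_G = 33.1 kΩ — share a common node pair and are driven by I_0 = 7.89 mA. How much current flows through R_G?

Conductances: ΣG = 1/2.55 + 1/37.5 + 1/33.1 = 0.4490 (1/kΩ).
By the current-divider rule, I = I_0 · G_k/ΣG = 7.89 × 0.06728 = 0.5308 mA.

I ≈ 0.531 mA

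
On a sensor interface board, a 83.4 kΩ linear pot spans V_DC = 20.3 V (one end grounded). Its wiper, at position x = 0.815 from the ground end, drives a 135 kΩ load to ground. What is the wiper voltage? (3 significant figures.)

V_out ≈ 15.1 V

Split the track: R_lower = x·R_p = 67.97 kΩ, R_upper = (1−x)·R_p = 15.43 kΩ.
Lower segment in parallel with the load: 67.97 ‖ 135 = 45.21 kΩ.
Loaded-divider output: V_out = 20.3 × 0.7456 = 15.13 V.
(Unloaded: V_out = x·V_DC = 16.5 V.)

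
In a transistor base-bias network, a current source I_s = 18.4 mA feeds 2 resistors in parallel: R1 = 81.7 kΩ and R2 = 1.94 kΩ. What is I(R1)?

I ≈ 0.427 mA

For two parallel branches, I_k = I_s · (other R)/(sum of R).
So I = 18.4 × 1.94/83.64 = 0.4268 mA.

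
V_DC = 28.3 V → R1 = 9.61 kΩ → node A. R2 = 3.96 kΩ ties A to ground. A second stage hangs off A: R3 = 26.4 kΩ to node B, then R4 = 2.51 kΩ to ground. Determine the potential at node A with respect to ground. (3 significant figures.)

V_A ≈ 7.53 V

The second stage (R3 + R4 = 28.91 kΩ) loads node A in parallel with R2.
R2 ‖ (R3+R4) = 3.483 kΩ.
First divider: V_A = V_DC · 3.483/(9.61 + 3.483) = 7.528 V.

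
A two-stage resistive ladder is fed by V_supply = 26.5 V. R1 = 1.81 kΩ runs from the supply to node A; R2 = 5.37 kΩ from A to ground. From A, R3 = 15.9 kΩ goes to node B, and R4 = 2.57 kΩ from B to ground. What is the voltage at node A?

V_A ≈ 18.5 V

The second stage (R3 + R4 = 18.47 kΩ) loads node A in parallel with R2.
R2 ‖ (R3+R4) = 4.160 kΩ.
V_A = 26.5 × 4.160/(1.81 + 4.160) = 18.47 V.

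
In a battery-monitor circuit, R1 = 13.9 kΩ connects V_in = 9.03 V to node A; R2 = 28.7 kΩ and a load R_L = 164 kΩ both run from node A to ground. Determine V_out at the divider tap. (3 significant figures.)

The load sits in parallel with R2, giving an effective lower resistance R2' = R2·R_L/(R2+R_L) = 24.43 kΩ.
Then V_out = V_in · R2'/(R1 + R2') = 9.03 × 24.43/38.33 = 5.755 V.
(Unloaded it would be 6.08 V; the load pulls it down.)

V_out ≈ 5.75 V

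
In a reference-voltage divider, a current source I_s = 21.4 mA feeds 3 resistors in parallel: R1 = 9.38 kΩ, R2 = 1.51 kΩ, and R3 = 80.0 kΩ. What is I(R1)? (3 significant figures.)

ΣG = 1/9.38 + 1/1.51 + 1/80.0 = 0.7814.
By the current-divider rule, I = I_s · G_k/ΣG = 21.4 × 0.1364 = 2.920 mA.

I ≈ 2.92 mA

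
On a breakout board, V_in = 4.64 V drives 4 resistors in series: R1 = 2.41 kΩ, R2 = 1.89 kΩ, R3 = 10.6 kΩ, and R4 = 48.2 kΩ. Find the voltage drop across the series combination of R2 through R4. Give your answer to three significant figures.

Total series resistance ΣR = 2.41 + 1.89 + 10.6 + 48.2 = 63.10 kΩ.
R_{R2..R4} = 1.89 + 10.6 + 48.2 = 60.69 kΩ.
Voltage divider: V = V_in · (60.69 / 63.10) = 4.64 × 0.9618 = 4.463 V.

V ≈ 4.46 V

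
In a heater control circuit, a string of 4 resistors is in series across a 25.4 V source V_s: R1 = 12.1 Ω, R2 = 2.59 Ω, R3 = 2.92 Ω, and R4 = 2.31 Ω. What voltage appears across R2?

ΣR = 12.1 + 2.59 + 2.92 + 2.31 = 19.92 Ω.
By the voltage-divider rule, V = 25.4 × 2.590/19.92 = 3.303 V.

V ≈ 3.30 V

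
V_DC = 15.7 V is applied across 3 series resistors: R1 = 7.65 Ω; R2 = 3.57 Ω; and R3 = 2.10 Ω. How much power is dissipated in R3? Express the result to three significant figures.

The common current is I = 15.7/13.32 = 1.179 A.
P = I²R = 1.389 × 2.10 = 2.917 W.

P ≈ 2.92 W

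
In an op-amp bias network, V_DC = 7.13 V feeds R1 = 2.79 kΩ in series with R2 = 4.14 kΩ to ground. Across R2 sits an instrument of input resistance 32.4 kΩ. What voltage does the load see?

The load sits in parallel with R2, giving an effective lower resistance R2' = R2·R_L/(R2+R_L) = 3.671 kΩ.
Voltage divider with the loaded lower leg: V_out = 7.13 × 3.671/(2.79 + 3.671) = 7.13 × 0.5682 = 4.051 V.
(Unloaded it would be 4.26 V; the load pulls it down.)

V_out ≈ 4.05 V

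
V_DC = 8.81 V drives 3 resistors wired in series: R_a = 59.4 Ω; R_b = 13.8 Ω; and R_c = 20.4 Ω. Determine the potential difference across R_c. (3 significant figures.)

Series total: ΣR = 59.4 + 13.8 + 20.4 = 93.60 Ω.
Voltage divider: V = V_DC · (20.40 / 93.60) = 8.81 × 0.2179 = 1.920 V.

V ≈ 1.92 V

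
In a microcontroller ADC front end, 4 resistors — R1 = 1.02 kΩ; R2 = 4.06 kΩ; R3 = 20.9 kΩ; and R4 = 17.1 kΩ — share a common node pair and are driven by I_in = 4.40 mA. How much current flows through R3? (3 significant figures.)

I ≈ 0.158 mA

Total conductance ΣG = 1/1.02 + 1/4.06 + 1/20.9 + 1/17.1 = 1.333 (units of 1/kΩ).
Current divider: I(R3) = I_in · G_k/ΣG = 4.40 × (0.04785/1.333) = 4.40 × 0.03589 = 0.1579 mA.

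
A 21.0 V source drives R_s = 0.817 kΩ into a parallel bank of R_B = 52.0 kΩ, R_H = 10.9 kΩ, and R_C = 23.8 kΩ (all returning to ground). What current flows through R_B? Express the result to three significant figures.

I ≈ 0.359 mA

Combine the parallel branches: R_p = (1/52.0 + 1/10.9 + 1/23.8)⁻¹ = 6.536 kΩ.
V_A by voltage divider: V_A = 21.0 × 6.536/(0.817 + 6.536) = 18.67 V.
I(R_B) = V_A / R_B = 18.67/52.0 = 0.3590 mA.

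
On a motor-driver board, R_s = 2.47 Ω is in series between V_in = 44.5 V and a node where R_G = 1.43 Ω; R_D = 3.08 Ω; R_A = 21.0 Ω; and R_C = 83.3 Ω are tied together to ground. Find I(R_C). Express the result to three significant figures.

I ≈ 0.145 A

Equivalent of the parallel group: R_p = 0.9228 Ω.
Node voltage V_A = V_in · R_p/(R_s + R_p) = 44.5 × 0.2720 = 12.10 V.
Branch current I = V_A/R_C = 12.10/83.3 = 0.1453 A.
(Equivalently: I_total = 13.12 A, then current-divider fraction G_k/ΣG = 0.01108.)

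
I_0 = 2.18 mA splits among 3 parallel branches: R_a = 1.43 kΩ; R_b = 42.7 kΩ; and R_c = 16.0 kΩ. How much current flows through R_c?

Total conductance ΣG = 1/1.43 + 1/42.7 + 1/16.0 = 0.7852 (units of 1/kΩ).
Current divider: I(R_c) = I_0 · G_k/ΣG = 2.18 × (0.06250/0.7852) = 2.18 × 0.07960 = 0.1735 mA.

I ≈ 0.174 mA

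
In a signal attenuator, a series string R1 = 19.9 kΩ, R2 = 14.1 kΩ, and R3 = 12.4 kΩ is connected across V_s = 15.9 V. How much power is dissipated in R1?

ΣR = 46.40 kΩ → I = 15.9/46.40 = 0.3427 mA.
P = I²R = 0.1174 × 19.9 = 2.337 mW.

P ≈ 2.34 mW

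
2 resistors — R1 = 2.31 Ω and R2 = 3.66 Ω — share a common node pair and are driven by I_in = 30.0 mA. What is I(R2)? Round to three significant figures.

With just two branches, the current splits inversely with resistance.
So I = 30.0 × 2.31/5.970 = 11.61 mA.

I ≈ 11.6 mA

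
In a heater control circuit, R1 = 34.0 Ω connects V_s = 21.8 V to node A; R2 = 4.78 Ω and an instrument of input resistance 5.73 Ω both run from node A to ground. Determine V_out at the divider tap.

The load sits in parallel with R2, giving an effective lower resistance R2' = R2·R_L/(R2+R_L) = 2.606 Ω.
Then V_out = V_s · R2'/(R1 + R2') = 21.8 × 2.606/36.61 = 1.552 V.
(Unloaded it would be 2.69 V; the load pulls it down.)

V_out ≈ 1.55 V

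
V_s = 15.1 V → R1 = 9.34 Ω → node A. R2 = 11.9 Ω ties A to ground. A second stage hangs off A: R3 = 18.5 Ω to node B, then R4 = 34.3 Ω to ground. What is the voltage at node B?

The second stage (R3 + R4 = 52.80 Ω) loads node A in parallel with R2.
Effective lower resistance at A: R2 ‖ 52.80 = 9.711 Ω.
So V_A = 15.1 × 0.5097 = 7.697 V.
Then the unloaded second divider: V_B = V_A × R4/(R3+R4) = 7.697 × 0.6496 = 5.000 V.

V_B ≈ 5.00 V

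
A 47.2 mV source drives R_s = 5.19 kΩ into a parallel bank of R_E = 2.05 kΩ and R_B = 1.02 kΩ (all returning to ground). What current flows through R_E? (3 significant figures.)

I ≈ 2.67 µA

Parallel bank: R_p = 1/(1/2.05 + 1/1.02) = 0.6811 kΩ.
V_A by voltage divider: V_A = 47.2 × 0.6811/(5.19 + 0.6811) = 5.476 mV.
I(R_E) = V_A / R_E = 5.476/2.05 = 2.671 µA.
(Check via current divider: I_total = 8.039 µA; share G_k/ΣG = 0.3322 → same result.)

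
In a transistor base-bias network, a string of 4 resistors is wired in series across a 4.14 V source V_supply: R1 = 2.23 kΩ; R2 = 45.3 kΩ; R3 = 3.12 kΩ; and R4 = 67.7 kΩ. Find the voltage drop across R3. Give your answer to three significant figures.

Series total: ΣR = 2.23 + 45.3 + 3.12 + 67.7 = 118.3 kΩ.
Voltage divider: V = V_supply · (3.120 / 118.3) = 4.14 × 0.02636 = 0.1091 V.

V ≈ 0.109 V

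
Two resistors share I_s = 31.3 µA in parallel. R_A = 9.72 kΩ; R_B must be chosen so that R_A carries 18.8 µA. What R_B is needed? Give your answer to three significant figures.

R_B ≈ 14.6 kΩ

In a two-way split, I_A/I_s = R_B/(R_A + R_B).
With f = 0.6006, R_B = R_A · f/(1−f) = 9.72 × 1.504 = 14.62 kΩ.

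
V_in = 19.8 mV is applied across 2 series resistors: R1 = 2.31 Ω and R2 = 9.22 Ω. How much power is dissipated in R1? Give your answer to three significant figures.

ΣR = 11.53 Ω → I = 19.8/11.53 = 1.717 mA.
P(R1) = I²·R1 = (1.717)² × 2.31 = 6.812 µW.

P ≈ 6.81 µW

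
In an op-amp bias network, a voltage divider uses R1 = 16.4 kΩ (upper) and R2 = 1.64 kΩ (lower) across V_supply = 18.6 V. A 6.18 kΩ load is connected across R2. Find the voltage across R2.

V_out ≈ 1.36 V

R2 ‖ R_L = (1.64 × 6.18)/(1.64 + 6.18) = 1.296 kΩ.
Then V_out = V_supply · R2'/(R1 + R2') = 18.6 × 1.296/17.70 = 1.362 V.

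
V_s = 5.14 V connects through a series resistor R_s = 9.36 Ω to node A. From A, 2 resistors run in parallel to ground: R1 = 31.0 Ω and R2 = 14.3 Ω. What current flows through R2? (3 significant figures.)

I ≈ 0.184 A

Equivalent of the parallel group: R_p = 9.786 Ω.
Node voltage V_A = V_s · R_p/(R_s + R_p) = 5.14 × 0.5111 = 2.627 V.
I(R2) = V_A / R2 = 2.627/14.3 = 0.1837 A.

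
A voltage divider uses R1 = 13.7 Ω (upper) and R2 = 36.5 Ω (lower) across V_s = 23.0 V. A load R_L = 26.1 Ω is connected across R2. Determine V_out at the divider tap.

V_out ≈ 12.1 V

R2 ‖ R_L = (36.5 × 26.1)/(36.5 + 26.1) = 15.22 Ω.
Voltage divider with the loaded lower leg: V_out = 23.0 × 15.22/(13.7 + 15.22) = 23.0 × 0.5262 = 12.10 V.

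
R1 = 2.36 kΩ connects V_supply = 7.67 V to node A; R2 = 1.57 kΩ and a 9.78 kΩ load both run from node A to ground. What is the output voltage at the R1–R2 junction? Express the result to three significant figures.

V_out ≈ 2.79 V

First combine the lower leg with the load: R2 ‖ R_L = 1.353 kΩ.
Then V_out = V_supply · R2'/(R1 + R2') = 7.67 × 1.353/3.713 = 2.795 V.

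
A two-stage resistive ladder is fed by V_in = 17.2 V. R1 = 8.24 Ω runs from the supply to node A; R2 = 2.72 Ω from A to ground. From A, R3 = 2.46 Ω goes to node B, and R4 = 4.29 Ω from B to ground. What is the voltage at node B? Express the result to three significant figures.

V_B ≈ 2.08 V

Node A sees R2 in parallel with the series input of stage 2, R3 + R4 = 6.750 Ω.
R2 ‖ (R3+R4) = 1.939 Ω.
So V_A = 17.2 × 0.1905 = 3.276 V.
Stage 2 is unloaded, so V_B = V_A · R4/(R3+R4) = 3.276 × 4.29/6.750 = 2.082 V.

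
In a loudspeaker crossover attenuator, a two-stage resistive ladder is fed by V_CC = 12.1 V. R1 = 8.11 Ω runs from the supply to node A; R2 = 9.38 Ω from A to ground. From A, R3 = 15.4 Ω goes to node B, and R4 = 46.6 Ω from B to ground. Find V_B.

V_B ≈ 4.56 V

Looking into the second stage from A: R3 + R4 = 62.00 Ω appears in parallel with R2.
Effective lower resistance at A: R2 ‖ 62.00 = 8.147 Ω.
First divider: V_A = V_CC · 8.147/(8.11 + 8.147) = 6.064 V.
Stage 2 is unloaded, so V_B = V_A · R4/(R3+R4) = 6.064 × 46.6/62.00 = 4.558 V.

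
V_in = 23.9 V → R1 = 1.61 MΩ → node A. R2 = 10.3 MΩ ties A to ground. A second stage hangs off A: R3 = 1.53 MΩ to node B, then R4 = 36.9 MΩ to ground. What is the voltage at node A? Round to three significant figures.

The second stage (R3 + R4 = 38.43 MΩ) loads node A in parallel with R2.
R2 ‖ (R3+R4) = 8.123 MΩ.
First divider: V_A = V_in · 8.123/(1.61 + 8.123) = 19.95 V.

V_A ≈ 19.9 V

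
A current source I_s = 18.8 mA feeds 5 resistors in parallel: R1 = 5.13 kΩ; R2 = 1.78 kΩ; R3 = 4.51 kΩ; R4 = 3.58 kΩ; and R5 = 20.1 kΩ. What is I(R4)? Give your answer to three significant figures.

Total conductance ΣG = 1/5.13 + 1/1.78 + 1/4.51 + 1/3.58 + 1/20.1 = 1.308 (units of 1/kΩ).
By the current-divider rule, I = I_s · G_k/ΣG = 18.8 × 0.2136 = 4.016 mA.

I ≈ 4.02 mA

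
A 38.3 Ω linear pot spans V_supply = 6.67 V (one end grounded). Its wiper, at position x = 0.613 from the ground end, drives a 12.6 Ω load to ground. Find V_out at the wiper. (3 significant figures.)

V_out ≈ 2.38 V

The pot divides into 14.82 Ω above the wiper and 23.48 Ω below.
R_L loads the lower segment: effective lower R = 8.200 Ω.
V_out = 6.67 × 8.200/(14.82 + 8.200) = 2.376 V.
(Unloaded: V_out = x·V_supply = 4.09 V.)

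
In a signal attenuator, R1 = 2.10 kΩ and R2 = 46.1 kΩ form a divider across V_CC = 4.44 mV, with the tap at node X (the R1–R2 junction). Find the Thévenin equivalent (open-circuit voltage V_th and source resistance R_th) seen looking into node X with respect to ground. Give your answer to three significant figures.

V_th is the unloaded tap voltage: V_CC · R2/(R1+R2) = 4.44 × 0.9564 = 4.247 mV.
With V_CC suppressed (replaced by a short), R_th = R1 ‖ R2 = (2.100 × 46.1)/(2.100 + 46.1) = 2.009 kΩ.

V_th ≈ 4.25 mV, R_th ≈ 2.01 kΩ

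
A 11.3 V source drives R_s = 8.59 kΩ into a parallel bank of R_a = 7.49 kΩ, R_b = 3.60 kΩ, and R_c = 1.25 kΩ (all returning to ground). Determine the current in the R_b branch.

Equivalent of the parallel group: R_p = 0.8256 kΩ.
V_A by voltage divider: V_A = 11.3 × 0.8256/(8.59 + 0.8256) = 0.9908 V.
I(R_b) = V_A / R_b = 0.9908/3.60 = 0.2752 mA.

I ≈ 0.275 mA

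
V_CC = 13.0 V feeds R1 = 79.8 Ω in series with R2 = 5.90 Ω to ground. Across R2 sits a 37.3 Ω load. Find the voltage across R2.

V_out ≈ 0.780 V

First combine the lower leg with the load: R2 ‖ R_L = 5.094 Ω.
Now apply the divider: V_out = 13.0 × 0.06001 = 0.7801 V.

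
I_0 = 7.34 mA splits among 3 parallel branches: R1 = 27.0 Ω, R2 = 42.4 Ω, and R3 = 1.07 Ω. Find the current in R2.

Conductances: ΣG = 1/27.0 + 1/42.4 + 1/1.07 = 0.9952 (1/Ω).
R2 takes the fraction G_k/ΣG = 0.02358/0.9952 = 0.02370, so I = 7.34 × 0.02370 = 0.1739 mA.

I ≈ 0.174 mA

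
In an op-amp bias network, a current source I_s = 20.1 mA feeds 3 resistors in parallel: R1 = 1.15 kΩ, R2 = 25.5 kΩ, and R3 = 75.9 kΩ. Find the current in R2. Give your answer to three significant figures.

Total conductance ΣG = 1/1.15 + 1/25.5 + 1/75.9 = 0.9220 (units of 1/kΩ).
R2 takes the fraction G_k/ΣG = 0.03922/0.9220 = 0.04254, so I = 20.1 × 0.04254 = 0.8550 mA.

I ≈ 0.855 mA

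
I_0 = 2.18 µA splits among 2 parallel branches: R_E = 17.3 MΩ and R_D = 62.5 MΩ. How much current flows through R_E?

I ≈ 1.71 µA

For two parallel branches, I_k = I_0 · (other R)/(sum of R).
I(R_E) = 2.18 × 62.5/(17.3 + 62.5) = 2.18 × 0.7832 = 1.707 µA.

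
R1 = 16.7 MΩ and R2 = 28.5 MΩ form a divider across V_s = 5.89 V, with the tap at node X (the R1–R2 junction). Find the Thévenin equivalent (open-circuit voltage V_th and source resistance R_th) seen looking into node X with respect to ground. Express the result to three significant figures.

V_th ≈ 3.71 V, R_th ≈ 10.5 MΩ

With X open, the divider is unloaded: V_th = 5.89 × 28.5/45.20 = 3.714 V.
Looking into X with the source shorted: R_th = R1·R2/(R1+R2) = 16.70 × 28.5/45.20 = 10.53 MΩ.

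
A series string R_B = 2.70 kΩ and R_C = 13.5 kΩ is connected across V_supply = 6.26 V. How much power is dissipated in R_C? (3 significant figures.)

P ≈ 2.02 mW

ΣR = 16.20 kΩ → I = 6.26/16.20 = 0.3864 mA.
P(R_C) = I²·R_C = (0.3864)² × 13.5 = 2.016 mW.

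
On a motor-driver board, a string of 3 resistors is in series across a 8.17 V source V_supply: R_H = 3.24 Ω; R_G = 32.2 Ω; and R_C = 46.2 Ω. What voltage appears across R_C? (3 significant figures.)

V ≈ 4.62 V

ΣR = 3.24 + 32.2 + 46.2 = 81.64 Ω.
V = V_supply · R/ΣR = 8.17 × 0.5659 = 4.623 V.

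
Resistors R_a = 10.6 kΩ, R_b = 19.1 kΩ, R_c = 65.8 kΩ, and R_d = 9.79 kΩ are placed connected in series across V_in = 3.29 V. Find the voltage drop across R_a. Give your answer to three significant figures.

V ≈ 0.331 V

Series total: ΣR = 10.6 + 19.1 + 65.8 + 9.79 = 105.3 kΩ.
V = V_in · R/ΣR = 3.29 × 0.1007 = 0.3312 V.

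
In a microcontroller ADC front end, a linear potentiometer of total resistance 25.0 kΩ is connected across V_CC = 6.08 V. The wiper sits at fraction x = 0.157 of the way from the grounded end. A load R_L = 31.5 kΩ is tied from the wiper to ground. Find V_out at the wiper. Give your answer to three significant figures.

The pot divides into 21.07 kΩ above the wiper and 3.925 kΩ below.
Lower segment in parallel with the load: 3.925 ‖ 31.5 = 3.490 kΩ.
Then V_out = V_CC · 3.490/(21.07 + 3.490) = 0.8638 V.
(Unloaded: V_out = x·V_CC = 0.955 V.)

V_out ≈ 0.864 V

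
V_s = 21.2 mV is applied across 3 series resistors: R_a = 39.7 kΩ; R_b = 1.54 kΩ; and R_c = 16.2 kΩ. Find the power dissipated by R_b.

The common current is I = 21.2/57.44 = 0.3691 µA.
P(R_b) = I²·R_b = (0.3691)² × 1.54 = 0.2098 nW.

P ≈ 0.210 nW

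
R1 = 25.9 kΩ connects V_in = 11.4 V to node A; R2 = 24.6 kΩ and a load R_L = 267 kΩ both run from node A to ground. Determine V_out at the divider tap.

R2 ‖ R_L = (24.6 × 267)/(24.6 + 267) = 22.52 kΩ.
Voltage divider with the loaded lower leg: V_out = 11.4 × 22.52/(25.9 + 22.52) = 11.4 × 0.4651 = 5.303 V.
(Unloaded it would be 5.55 V; the load pulls it down.)

V_out ≈ 5.30 V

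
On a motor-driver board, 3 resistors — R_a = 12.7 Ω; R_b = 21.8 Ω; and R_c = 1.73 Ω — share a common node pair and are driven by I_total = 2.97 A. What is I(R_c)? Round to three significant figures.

I ≈ 2.44 A

ΣG = 1/12.7 + 1/21.8 + 1/1.73 = 0.7026.
By the current-divider rule, I = I_total · G_k/ΣG = 2.97 × 0.8227 = 2.443 A.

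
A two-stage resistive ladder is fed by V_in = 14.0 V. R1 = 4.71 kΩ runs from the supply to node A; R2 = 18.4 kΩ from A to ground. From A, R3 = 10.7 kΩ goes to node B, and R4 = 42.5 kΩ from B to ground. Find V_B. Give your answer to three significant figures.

V_B ≈ 8.32 V

The second stage (R3 + R4 = 53.20 kΩ) loads node A in parallel with R2.
Effective lower resistance at A: R2 ‖ 53.20 = 13.67 kΩ.
V_A = 14.0 × 13.67/(4.71 + 13.67) = 10.41 V.
Stage 2 is unloaded, so V_B = V_A · R4/(R3+R4) = 10.41 × 42.5/53.20 = 8.318 V.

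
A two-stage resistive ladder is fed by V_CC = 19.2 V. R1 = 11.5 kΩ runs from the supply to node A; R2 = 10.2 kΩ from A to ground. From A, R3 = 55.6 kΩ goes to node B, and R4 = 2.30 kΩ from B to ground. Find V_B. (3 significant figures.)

Looking into the second stage from A: R3 + R4 = 57.90 kΩ appears in parallel with R2.
R2 ‖ (R3+R4) = 8.672 kΩ.
So V_A = 19.2 × 0.4299 = 8.254 V.
V_B = V_A × 0.03972 = 0.3279 V.

V_B ≈ 0.328 V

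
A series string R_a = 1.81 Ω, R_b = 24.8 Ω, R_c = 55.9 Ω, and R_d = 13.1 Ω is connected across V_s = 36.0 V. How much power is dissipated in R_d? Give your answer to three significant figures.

ΣR = 95.61 Ω → I = 36.0/95.61 = 0.3765 A.
V(R_d) = I·R = 4.933 V; P = V·I = 4.933 × 0.3765 = 1.857 W.

P ≈ 1.86 W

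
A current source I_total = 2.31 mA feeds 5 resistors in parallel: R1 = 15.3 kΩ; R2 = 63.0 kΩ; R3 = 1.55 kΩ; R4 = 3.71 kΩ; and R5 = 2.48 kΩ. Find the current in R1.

Total conductance ΣG = 1/15.3 + 1/63.0 + 1/1.55 + 1/3.71 + 1/2.48 = 1.399 (units of 1/kΩ).
By the current-divider rule, I = I_total · G_k/ΣG = 2.31 × 0.04671 = 0.1079 mA.

I ≈ 0.108 mA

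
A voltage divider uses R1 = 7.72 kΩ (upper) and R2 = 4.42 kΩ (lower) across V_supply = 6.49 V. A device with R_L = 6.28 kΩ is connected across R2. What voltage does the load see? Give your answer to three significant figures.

V_out ≈ 1.63 V

The load sits in parallel with R2, giving an effective lower resistance R2' = R2·R_L/(R2+R_L) = 2.594 kΩ.
Then V_out = V_supply · R2'/(R1 + R2') = 6.49 × 2.594/10.31 = 1.632 V.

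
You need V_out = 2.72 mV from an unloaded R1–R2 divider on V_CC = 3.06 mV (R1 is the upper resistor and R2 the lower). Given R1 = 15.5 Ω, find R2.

R2 ≈ 124 Ω

V_out/V_CC = R2/(R1+R2) = 0.8889.
So R2 = R1 · V_out/(V_CC − V_out) = 15.5 × 2.72/(3.06 − 2.72) = 15.5 × 8.000 = 124.0 Ω.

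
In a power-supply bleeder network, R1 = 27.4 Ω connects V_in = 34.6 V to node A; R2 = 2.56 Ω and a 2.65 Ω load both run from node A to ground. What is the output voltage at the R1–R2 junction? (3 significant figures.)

The load sits in parallel with R2, giving an effective lower resistance R2' = R2·R_L/(R2+R_L) = 1.302 Ω.
Then V_out = V_in · R2'/(R1 + R2') = 34.6 × 1.302/28.70 = 1.570 V.

V_out ≈ 1.57 V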